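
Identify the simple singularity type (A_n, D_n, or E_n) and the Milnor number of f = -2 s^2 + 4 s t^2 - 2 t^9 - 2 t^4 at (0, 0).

The Hessian of f at 0 is [[-4, 0], [0, 0]] with rank 1, so corank 1. A Groebner basis of the Jacobian ideal J(f) in C{s,t} is {s^4, -s + t^2}; counting standard monomials gives mu = 8. Corank 1: A-series; mu = 8 gives A_8.

Type A_8, Milnor number mu = 8.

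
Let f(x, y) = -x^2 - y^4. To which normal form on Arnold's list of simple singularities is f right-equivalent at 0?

A_{3}

The Hessian of f at 0 has rank 1. Corank 1: A-series; mu = 3 gives A_3.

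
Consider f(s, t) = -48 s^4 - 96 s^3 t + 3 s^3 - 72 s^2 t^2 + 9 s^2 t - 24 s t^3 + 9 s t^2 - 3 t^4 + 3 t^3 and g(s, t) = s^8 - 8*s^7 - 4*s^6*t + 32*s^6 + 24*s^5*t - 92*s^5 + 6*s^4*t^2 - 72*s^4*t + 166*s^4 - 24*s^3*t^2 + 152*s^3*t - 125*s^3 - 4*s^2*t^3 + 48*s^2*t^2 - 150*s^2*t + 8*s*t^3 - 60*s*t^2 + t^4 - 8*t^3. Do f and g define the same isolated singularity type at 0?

The Hessian of f at 0 has rank 0. Corank 2; j^3 = 3*(s + t)^3 is a perfect cube, so E-series; the 4-jet and mu = 6 give E_6. The Hessian of g at 0 has rank 0. Corank 2; j^3 = -(5*s + 2*t)^3 is a perfect cube, so E-series; the 4-jet and mu = 6 give E_6. Both have type E_6, hence right-equivalent.

Yes.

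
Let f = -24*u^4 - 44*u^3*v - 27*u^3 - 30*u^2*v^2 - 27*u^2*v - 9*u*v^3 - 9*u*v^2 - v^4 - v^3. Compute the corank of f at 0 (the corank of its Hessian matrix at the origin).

2

The Hessian at 0 is [[0, 0], [0, 0]] of rank 0; hence corank 2.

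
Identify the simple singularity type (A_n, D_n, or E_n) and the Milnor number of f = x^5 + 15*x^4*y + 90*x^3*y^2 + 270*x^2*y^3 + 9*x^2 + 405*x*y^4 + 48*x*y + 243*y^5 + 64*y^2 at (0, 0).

Type A4, Milnor number mu = 4.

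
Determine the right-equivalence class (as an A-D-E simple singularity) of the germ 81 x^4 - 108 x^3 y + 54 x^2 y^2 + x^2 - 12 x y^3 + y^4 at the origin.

The Hessian of f at 0 has rank 1. Corank 1: A-series; mu = 3 gives A_3.

A_{3}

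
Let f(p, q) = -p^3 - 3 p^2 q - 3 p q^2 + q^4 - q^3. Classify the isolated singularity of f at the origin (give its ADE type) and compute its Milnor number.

Type E_{6}, Milnor number mu = 6.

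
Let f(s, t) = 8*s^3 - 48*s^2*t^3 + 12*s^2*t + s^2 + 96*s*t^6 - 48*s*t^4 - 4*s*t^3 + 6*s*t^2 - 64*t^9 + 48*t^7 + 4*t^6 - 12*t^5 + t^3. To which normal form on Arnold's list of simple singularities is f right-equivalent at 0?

The Hessian of f at 0 has rank 1. Corank 1: A-series; mu = 2 gives A_2.

A_2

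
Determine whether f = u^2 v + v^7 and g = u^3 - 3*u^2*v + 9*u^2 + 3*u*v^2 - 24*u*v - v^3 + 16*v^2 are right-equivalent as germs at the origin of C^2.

No.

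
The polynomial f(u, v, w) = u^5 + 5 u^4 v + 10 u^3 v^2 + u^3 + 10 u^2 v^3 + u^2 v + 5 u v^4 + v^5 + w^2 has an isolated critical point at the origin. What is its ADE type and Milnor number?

Type D_6, Milnor number mu = 6.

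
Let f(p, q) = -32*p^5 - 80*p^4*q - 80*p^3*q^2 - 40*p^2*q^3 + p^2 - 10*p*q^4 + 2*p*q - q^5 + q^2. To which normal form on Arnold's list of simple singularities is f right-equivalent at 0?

A4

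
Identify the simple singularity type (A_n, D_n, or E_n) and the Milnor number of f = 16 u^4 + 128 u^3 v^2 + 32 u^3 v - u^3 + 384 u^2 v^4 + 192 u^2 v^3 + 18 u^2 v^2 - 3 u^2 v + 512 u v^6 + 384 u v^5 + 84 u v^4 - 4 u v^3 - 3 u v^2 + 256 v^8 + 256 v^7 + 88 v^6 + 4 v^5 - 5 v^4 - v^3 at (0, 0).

Type E_6, Milnor number mu = 6.

The Hessian of f at 0 is [[0, 0], [0, 0]] with rank 0, so corank 2. A Groebner basis of the Jacobian ideal J(f) in C{u,v} is {u^3 - 3*u^2/4 - 3*u*v/2 - 3*v^2/4, u^2*v + u^2 + 2*u*v + v^2, -5*u^2/4 + u*v^2 - 5*u*v/2 - 5*v^2/4, 3*u^2/2 + 3*u*v + v^3 + 3*v^2/2}; counting standard monomials gives mu = 6. Corank 2; j^3 = -(u + v)^3 is a perfect cube, so E-series; the 4-jet and mu = 6 give E_6.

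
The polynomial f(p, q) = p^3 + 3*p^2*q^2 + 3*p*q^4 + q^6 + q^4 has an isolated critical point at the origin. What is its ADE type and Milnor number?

Type E_{6}, Milnor number mu = 6.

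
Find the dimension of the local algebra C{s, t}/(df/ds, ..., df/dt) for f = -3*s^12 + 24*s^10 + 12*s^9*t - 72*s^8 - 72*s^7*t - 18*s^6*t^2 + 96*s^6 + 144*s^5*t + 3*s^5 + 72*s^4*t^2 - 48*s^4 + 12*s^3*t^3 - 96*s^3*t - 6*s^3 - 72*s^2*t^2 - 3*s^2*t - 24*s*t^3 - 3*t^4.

The Hessian of f at 0 has rank 0. Corank 2; j^3 = -3*s^2*(2*s + t) has shape L^2 M (L != M), so D-series; mu = 5 gives D_5.

5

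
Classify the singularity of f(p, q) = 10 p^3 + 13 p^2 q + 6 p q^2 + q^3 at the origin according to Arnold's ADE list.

The Hessian of f at 0 is [[0, 0], [0, 0]] with rank 0, so corank 2. A Groebner basis of the Jacobian ideal J(f) in C{p,q} is {q^3, p^2 - 3*q^2/11, p*q + 6*q^2/11}; counting standard monomials gives mu = 4. Corank 2; j^3 = (2*p + q)*(5*p^2 + 4*p*q + q^2) splits into three distinct lines over C (the quadratic factor has nonzero discriminant), so D_4.

D_{4}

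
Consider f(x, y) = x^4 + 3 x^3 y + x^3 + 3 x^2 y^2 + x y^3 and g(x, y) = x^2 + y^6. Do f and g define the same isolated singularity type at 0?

The Hessian of f at 0 has rank 0. Corank 2; j^3 = x^3 is a perfect cube, so E-series; the 4-jet and mu = 7 give E_7. The Hessian of g at 0 has rank 1. Corank 1: A-series; mu = 5 gives A_5. f is E_7 but g is A_5, hence not right-equivalent.

No.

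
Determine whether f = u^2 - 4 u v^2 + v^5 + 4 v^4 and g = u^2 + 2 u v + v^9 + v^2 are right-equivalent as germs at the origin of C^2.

The Hessian of f at 0 is [[2, 0], [0, 0]] with rank 1, so corank 1. A Groebner basis of the Jacobian ideal J(f) in C{u,v} is {u^2, -u/2 + v^2}; counting standard monomials gives mu = 4. Corank 1: A-series; mu = 4 gives A_4. The Hessian of g at 0 is [[2, 2], [2, 2]] with rank 1, so corank 1. A Groebner basis of the Jacobian ideal J(g) in C{u,v} is {v^8, u + v}; counting standard monomials gives mu = 8. Corank 1: A-series; mu = 8 gives A_8. f is A_4 but g is A_8, hence not right-equivalent.

No.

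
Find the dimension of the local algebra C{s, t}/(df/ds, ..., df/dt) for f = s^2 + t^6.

5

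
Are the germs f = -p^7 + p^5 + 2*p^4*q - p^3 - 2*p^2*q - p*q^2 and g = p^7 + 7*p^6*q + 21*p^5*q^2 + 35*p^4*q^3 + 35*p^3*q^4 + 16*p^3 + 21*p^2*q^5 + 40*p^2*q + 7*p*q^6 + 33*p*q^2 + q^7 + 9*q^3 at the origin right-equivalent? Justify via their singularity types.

The Hessian of f at 0 has rank 0. Corank 2; j^3 = -p*(p + q)^2 has shape L^2 M (L != M), so D-series; mu = 6 gives D_6. The Hessian of g at 0 has rank 0. Corank 2; j^3 = (p + q)*(4*p + 3*q)^2 has shape L^2 M (L != M), so D-series; mu = 8 gives D_8. f is D_6 but g is D_8, hence not right-equivalent.

No.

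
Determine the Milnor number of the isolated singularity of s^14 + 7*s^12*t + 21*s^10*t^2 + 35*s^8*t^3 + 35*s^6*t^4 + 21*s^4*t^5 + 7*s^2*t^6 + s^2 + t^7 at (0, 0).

6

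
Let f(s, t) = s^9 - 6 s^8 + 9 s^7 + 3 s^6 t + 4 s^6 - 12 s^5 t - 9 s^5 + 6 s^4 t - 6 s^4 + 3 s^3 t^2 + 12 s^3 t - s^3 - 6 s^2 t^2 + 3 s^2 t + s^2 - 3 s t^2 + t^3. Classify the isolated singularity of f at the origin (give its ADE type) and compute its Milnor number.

Type A2, Milnor number mu = 2.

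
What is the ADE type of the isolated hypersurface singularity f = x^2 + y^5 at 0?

A_4

The Hessian of f at 0 is [[2, 0], [0, 0]] with rank 1, so corank 1. A Groebner basis of the Jacobian ideal J(f) in C{x,y} is {y^4, x}; counting standard monomials gives mu = 4. Corank 1: A-series; mu = 4 gives A_4.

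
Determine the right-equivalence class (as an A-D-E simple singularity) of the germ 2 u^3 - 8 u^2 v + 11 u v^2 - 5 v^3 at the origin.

D_4

The Hessian of f at 0 has rank 0. Corank 2; j^3 = (u - v)*(2*u^2 - 6*u*v + 5*v^2) splits into three distinct lines over C (the quadratic factor has nonzero discriminant), so D_4.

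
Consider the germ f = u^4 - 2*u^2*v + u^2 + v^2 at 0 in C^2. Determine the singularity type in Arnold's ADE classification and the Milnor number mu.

Type A1, Milnor number mu = 1.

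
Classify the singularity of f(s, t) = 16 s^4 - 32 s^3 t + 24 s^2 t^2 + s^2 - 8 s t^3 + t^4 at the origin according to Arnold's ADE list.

The Hessian of f at 0 has rank 1. Corank 1: A-series; mu = 3 gives A_3.

A_3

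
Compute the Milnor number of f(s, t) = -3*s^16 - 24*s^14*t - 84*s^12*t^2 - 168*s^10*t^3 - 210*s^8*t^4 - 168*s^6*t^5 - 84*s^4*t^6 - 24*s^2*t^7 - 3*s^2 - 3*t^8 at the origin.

The Hessian of f at 0 has rank 1. Corank 1: A-series; mu = 7 gives A_7.

7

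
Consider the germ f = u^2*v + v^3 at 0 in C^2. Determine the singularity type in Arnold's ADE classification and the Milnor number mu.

The Hessian of f at 0 is [[0, 0], [0, 0]] with rank 0, so corank 2. A Groebner basis of the Jacobian ideal J(f) in C{u,v} is {v^3, u^2 + 3*v^2, u*v}; counting standard monomials gives mu = 4. Corank 2; j^3 = v*(u^2 + v^2) splits into three distinct lines over C (the quadratic factor has nonzero discriminant), so D_4.

Type D_4, Milnor number mu = 4.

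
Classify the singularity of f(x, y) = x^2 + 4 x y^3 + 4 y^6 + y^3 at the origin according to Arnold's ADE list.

A2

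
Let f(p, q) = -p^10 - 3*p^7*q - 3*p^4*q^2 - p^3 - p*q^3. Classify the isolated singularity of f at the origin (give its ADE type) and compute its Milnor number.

Type E7, Milnor number mu = 7.

The Hessian of f at 0 has rank 0. Corank 2; j^3 = -p^3 is a perfect cube, so E-series; the 4-jet and mu = 7 give E_7.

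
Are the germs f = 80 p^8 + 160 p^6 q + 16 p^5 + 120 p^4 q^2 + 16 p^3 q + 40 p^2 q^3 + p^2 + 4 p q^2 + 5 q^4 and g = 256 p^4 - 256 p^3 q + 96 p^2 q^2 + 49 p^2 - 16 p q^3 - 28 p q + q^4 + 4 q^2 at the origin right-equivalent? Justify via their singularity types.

The Hessian of f at 0 has rank 1. Corank 1: A-series; mu = 3 gives A_3. The Hessian of g at 0 has rank 1. Corank 1: A-series; mu = 3 gives A_3. Both have type A_3, hence right-equivalent.

Yes.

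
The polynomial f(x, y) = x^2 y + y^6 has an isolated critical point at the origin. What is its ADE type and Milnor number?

Type D7, Milnor number mu = 7.

The Hessian of f at 0 has rank 0. Corank 2; j^3 = x^2*y has shape L^2 M (L != M), so D-series; mu = 7 gives D_7.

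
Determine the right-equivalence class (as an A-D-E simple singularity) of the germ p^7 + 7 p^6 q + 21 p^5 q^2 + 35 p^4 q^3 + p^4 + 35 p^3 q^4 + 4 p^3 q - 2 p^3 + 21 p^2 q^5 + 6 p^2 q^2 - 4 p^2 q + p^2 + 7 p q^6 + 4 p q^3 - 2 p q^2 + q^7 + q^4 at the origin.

The Hessian of f at 0 has rank 1. Corank 1: A-series; mu = 6 gives A_6.

A_6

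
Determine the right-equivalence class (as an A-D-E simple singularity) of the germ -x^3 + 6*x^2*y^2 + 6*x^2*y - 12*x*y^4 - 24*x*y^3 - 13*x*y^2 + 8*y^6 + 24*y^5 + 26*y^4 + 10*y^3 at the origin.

D_{4}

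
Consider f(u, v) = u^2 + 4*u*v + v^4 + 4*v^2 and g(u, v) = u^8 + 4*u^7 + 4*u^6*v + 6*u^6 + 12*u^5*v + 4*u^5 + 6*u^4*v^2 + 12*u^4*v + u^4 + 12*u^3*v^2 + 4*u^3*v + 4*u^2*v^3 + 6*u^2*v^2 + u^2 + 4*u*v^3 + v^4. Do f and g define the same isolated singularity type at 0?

The Hessian of f at 0 has rank 1. Corank 1: A-series; mu = 3 gives A_3. The Hessian of g at 0 has rank 1. Corank 1: A-series; mu = 3 gives A_3. Both have type A_3, hence right-equivalent.

Yes.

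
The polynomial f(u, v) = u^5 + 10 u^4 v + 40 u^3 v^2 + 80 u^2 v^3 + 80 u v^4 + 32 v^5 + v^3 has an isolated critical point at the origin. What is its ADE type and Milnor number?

Type E8, Milnor number mu = 8.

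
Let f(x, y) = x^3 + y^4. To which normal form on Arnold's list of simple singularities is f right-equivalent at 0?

The Hessian of f at 0 is [[0, 0], [0, 0]] with rank 0, so corank 2. A Groebner basis of the Jacobian ideal J(f) in C{x,y} is {y^3, x^2}; counting standard monomials gives mu = 6. Corank 2; j^3 = x^3 is a perfect cube, so E-series; the 4-jet and mu = 6 give E_6.

E6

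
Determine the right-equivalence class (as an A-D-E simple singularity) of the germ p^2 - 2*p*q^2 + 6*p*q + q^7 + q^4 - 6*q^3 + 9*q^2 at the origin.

A6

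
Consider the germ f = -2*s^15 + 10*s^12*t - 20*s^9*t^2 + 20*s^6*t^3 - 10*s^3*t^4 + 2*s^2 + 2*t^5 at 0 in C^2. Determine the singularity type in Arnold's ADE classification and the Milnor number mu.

Type A_{4}, Milnor number mu = 4.

The Hessian of f at 0 has rank 1. Corank 1: A-series; mu = 4 gives A_4.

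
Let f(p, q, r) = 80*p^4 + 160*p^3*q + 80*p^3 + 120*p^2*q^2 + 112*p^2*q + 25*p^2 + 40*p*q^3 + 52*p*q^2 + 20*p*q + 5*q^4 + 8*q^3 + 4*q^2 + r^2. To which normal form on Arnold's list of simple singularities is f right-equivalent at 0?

A_{3}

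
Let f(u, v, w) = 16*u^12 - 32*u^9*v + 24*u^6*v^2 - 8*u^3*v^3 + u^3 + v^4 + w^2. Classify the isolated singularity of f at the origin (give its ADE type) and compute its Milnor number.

The Hessian of f at 0 has rank 1. Corank 2; j^3 = u^3 is a perfect cube, so E-series; the 4-jet and mu = 6 give E_6.

Type E6, Milnor number mu = 6.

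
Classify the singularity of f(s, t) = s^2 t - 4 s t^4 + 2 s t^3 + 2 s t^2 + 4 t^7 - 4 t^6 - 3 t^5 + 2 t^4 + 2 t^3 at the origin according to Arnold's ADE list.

The Hessian of f at 0 has rank 0. Corank 2; j^3 = t*(s^2 + 2*s*t + 2*t^2) splits into three distinct lines over C (the quadratic factor has nonzero discriminant), so D_4.

D_4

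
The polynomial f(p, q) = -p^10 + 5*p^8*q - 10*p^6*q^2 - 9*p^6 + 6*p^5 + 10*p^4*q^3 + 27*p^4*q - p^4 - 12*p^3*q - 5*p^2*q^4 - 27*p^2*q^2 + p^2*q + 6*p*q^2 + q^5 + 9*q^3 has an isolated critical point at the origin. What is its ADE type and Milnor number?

Type D6, Milnor number mu = 6.

The Hessian of f at 0 has rank 0. Corank 2; j^3 = q*(p + 3*q)^2 has shape L^2 M (L != M), so D-series; mu = 6 gives D_6.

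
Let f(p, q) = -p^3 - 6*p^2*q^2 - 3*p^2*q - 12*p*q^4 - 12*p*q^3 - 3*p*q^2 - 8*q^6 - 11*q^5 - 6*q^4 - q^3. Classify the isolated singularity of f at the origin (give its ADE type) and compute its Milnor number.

Type E_{8}, Milnor number mu = 8.

The Hessian of f at 0 is [[0, 0], [0, 0]] with rank 0, so corank 2. A Groebner basis of the Jacobian ideal J(f) in C{p,q} is {q^4, p^3 + 3*p^2*q - 3*p^2/4 - 3*p*q/2 - 2*q^3 - 3*q^2/4, p^2/4 + p*q^2 + p*q/2 + q^3 + q^2/4}; counting standard monomials gives mu = 8. Corank 2; j^3 = -(p + q)^3 is a perfect cube, so E-series; the 5-jet and mu = 8 give E_8.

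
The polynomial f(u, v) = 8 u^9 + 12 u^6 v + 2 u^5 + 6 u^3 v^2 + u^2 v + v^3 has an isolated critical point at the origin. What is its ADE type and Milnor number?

The Hessian of f at 0 is [[0, 0], [0, 0]] with rank 0, so corank 2. A Groebner basis of the Jacobian ideal J(f) in C{u,v} is {v^3, u^2 + 3*v^2, u*v}; counting standard monomials gives mu = 4. Corank 2; j^3 = v*(u^2 + v^2) splits into three distinct lines over C (the quadratic factor has nonzero discriminant), so D_4.

Type D4, Milnor number mu = 4.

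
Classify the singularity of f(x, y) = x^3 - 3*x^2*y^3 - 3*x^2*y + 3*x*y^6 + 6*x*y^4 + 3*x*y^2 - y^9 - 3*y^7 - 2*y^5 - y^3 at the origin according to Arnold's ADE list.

The Hessian of f at 0 has rank 0. Corank 2; j^3 = (x - y)^3 is a perfect cube, so E-series; the 5-jet and mu = 8 give E_8.

E8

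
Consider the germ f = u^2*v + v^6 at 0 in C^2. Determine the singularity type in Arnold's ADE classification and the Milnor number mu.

Type D_{7}, Milnor number mu = 7.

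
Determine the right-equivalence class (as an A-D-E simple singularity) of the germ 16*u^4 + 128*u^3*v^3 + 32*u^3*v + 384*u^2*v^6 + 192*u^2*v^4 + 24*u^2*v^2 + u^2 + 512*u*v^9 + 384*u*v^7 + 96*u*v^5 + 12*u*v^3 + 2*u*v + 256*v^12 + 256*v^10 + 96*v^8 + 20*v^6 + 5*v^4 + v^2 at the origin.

A_3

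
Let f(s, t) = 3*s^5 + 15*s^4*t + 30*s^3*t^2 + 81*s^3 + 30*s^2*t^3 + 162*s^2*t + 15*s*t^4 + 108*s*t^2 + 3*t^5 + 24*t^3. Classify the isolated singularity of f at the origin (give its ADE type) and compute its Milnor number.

Type E8, Milnor number mu = 8.

The Hessian of f at 0 has rank 0. Corank 2; j^3 = 3*(3*s + 2*t)^3 is a perfect cube, so E-series; the 5-jet and mu = 8 give E_8.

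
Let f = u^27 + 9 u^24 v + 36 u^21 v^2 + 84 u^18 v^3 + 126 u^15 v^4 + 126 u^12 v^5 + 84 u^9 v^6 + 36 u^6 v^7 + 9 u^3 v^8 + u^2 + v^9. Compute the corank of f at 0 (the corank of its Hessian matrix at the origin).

The Hessian at 0 is [[2, 0], [0, 0]] of rank 1; hence corank 1.

1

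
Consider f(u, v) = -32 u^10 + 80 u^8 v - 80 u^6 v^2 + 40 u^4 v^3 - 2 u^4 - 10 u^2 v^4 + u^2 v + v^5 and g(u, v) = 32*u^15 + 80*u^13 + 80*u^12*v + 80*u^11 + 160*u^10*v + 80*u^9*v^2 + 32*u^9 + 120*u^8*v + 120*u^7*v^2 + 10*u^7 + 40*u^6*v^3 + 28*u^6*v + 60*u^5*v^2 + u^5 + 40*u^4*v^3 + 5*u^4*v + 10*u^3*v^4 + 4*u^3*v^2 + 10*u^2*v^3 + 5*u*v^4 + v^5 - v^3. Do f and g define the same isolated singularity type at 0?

The Hessian of f at 0 is [[0, 0], [0, 0]] with rank 0, so corank 2. A Groebner basis of the Jacobian ideal J(f) in C{u,v} is {u^2/5 + v^4, u^3, u*v}; counting standard monomials gives mu = 6. Corank 2; j^3 = u^2*v has shape L^2 M (L != M), so D-series; mu = 6 gives D_6. The Hessian of g at 0 is [[0, 0], [0, 0]] with rank 0, so corank 2. A Groebner basis of the Jacobian ideal J(g) in C{u,v} is {u^4 - v^2, u^3*v + v^2/4, u*v^2, v^3}; counting standard monomials gives mu = 8. Corank 2; j^3 = -v^3 is a perfect cube, so E-series; the 5-jet and mu = 8 give E_8. f is D_6 but g is E_8, hence not right-equivalent.

No.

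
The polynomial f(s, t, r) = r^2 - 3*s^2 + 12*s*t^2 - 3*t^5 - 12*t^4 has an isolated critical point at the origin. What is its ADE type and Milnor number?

The Hessian of f at 0 is [[-6, 0, 0], [0, 0, 0], [0, 0, 2]] with rank 2, so corank 1. A Groebner basis of the Jacobian ideal J(f) in C{s,t,r} is {s^2, -s/2 + t^2, r}; counting standard monomials gives mu = 4. Corank 1: A-series; mu = 4 gives A_4.

Type A_{4}, Milnor number mu = 4.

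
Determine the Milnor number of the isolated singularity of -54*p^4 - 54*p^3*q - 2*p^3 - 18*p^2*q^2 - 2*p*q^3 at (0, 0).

7

The Hessian of f at 0 has rank 0. Corank 2; j^3 = -2*p^3 is a perfect cube, so E-series; the 4-jet and mu = 7 give E_7.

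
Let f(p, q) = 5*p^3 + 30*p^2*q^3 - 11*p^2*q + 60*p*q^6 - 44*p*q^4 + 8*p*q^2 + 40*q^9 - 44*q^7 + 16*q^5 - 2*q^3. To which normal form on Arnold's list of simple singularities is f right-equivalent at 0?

D4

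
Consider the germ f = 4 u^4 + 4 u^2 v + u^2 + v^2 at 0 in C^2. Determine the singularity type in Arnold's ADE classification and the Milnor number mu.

The Hessian of f at 0 is [[2, 0], [0, 2]] with rank 2, so corank 0. A Groebner basis of the Jacobian ideal J(f) in C{u,v} is {u, v}; counting standard monomials gives mu = 1. Corank 0: nondegenerate Morse point, so A_1.

Type A_{1}, Milnor number mu = 1.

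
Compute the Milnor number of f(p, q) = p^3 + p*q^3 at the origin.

The Hessian of f at 0 is [[0, 0], [0, 0]] with rank 0, so corank 2. A Groebner basis of the Jacobian ideal J(f) in C{p,q} is {p^3, p*q^2, 3*p^2 + q^3}; counting standard monomials gives mu = 7. Corank 2; j^3 = p^3 is a perfect cube, so E-series; the 4-jet and mu = 7 give E_7.

7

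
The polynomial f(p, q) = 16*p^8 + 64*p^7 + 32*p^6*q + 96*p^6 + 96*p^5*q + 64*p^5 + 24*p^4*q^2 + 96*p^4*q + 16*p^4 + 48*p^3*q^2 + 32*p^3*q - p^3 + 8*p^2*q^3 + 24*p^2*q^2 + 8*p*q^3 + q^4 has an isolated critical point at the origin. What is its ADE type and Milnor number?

Type E_{6}, Milnor number mu = 6.

The Hessian of f at 0 has rank 0. Corank 2; j^3 = -p^3 is a perfect cube, so E-series; the 4-jet and mu = 6 give E_6.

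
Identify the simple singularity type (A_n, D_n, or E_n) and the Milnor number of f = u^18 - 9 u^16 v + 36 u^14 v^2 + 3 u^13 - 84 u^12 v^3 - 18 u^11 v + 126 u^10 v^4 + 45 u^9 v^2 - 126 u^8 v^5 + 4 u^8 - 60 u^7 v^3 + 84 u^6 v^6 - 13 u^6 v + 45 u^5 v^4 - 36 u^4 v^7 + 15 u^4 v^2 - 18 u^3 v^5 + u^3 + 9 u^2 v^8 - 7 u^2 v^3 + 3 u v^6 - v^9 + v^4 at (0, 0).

Type E_6, Milnor number mu = 6.

The Hessian of f at 0 has rank 0. Corank 2; j^3 = u^3 is a perfect cube, so E-series; the 4-jet and mu = 6 give E_6.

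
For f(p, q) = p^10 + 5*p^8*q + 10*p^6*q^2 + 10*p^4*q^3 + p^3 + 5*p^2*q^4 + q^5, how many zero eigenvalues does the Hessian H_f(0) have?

Hessian at 0 has rank 0.

2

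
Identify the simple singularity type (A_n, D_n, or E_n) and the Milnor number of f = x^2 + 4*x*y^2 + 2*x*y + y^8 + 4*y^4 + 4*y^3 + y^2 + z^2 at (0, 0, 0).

The Hessian of f at 0 has rank 2. Corank 1: A-series; mu = 7 gives A_7.

Type A_{7}, Milnor number mu = 7.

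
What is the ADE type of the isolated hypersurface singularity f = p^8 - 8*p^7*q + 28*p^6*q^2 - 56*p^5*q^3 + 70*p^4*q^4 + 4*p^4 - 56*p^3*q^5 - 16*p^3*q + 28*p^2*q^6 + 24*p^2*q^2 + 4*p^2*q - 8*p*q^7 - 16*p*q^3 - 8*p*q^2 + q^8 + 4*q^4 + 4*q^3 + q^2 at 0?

A_{7}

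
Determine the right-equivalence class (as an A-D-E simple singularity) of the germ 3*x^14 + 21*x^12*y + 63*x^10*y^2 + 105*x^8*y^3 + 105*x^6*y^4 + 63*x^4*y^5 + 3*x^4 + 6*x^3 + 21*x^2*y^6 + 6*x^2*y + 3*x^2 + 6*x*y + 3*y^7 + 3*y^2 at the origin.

A_{6}

The Hessian of f at 0 has rank 1. Corank 1: A-series; mu = 6 gives A_6.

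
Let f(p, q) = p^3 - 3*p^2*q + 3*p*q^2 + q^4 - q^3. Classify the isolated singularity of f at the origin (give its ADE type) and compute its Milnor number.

Type E6, Milnor number mu = 6.

The Hessian of f at 0 has rank 0. Corank 2; j^3 = (p - q)^3 is a perfect cube, so E-series; the 4-jet and mu = 6 give E_6.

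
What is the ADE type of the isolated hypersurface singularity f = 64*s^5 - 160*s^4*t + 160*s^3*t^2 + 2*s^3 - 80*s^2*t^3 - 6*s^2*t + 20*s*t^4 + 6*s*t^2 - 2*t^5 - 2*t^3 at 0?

The Hessian of f at 0 is [[0, 0], [0, 0]] with rank 0, so corank 2. A Groebner basis of the Jacobian ideal J(f) in C{s,t} is {t^5, s*t^3 - 7*t^4/8, s^2 - 2*s*t + t^2}; counting standard monomials gives mu = 8. Corank 2; j^3 = 2*(s - t)^3 is a perfect cube, so E-series; the 5-jet and mu = 8 give E_8.

E_{8}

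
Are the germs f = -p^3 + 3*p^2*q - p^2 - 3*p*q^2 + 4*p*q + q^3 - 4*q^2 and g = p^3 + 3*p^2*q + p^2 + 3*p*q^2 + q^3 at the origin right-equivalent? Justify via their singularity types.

Yes.

The Hessian of f at 0 is [[-2, 4], [4, -8]] with rank 1, so corank 1. A Groebner basis of the Jacobian ideal J(f) in C{p,q} is {q^2, p - 2*q}; counting standard monomials gives mu = 2. Corank 1: A-series; mu = 2 gives A_2. The Hessian of g at 0 is [[2, 0], [0, 0]] with rank 1, so corank 1. A Groebner basis of the Jacobian ideal J(g) in C{p,q} is {q^2, p}; counting standard monomials gives mu = 2. Corank 1: A-series; mu = 2 gives A_2. Both have type A_2, hence right-equivalent.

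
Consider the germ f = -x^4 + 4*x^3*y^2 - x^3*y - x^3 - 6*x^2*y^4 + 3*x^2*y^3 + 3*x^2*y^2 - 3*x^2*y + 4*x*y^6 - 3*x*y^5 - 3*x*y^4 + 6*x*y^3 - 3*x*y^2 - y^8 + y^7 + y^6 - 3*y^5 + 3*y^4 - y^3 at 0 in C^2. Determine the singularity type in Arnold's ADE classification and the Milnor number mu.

The Hessian of f at 0 has rank 0. Corank 2; j^3 = -(x + y)^3 is a perfect cube, so E-series; the 4-jet and mu = 7 give E_7.

Type E7, Milnor number mu = 7.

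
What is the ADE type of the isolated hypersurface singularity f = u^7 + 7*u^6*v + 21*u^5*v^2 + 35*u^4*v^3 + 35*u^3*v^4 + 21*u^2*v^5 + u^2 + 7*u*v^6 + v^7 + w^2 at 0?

The Hessian of f at 0 is [[2, 0, 0], [0, 0, 0], [0, 0, 2]] with rank 2, so corank 1. A Groebner basis of the Jacobian ideal J(f) in C{u,v,w} is {v^6, u, w}; counting standard monomials gives mu = 6. Corank 1: A-series; mu = 6 gives A_6.

A_{6}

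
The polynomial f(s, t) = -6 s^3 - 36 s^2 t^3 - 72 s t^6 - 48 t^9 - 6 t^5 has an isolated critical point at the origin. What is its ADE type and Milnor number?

The Hessian of f at 0 is [[0, 0], [0, 0]] with rank 0, so corank 2. A Groebner basis of the Jacobian ideal J(f) in C{s,t} is {s^2/4 + s*t^3, t^4, s^3, s^2*t}; counting standard monomials gives mu = 8. Corank 2; j^3 = -6*s^3 is a perfect cube, so E-series; the 5-jet and mu = 8 give E_8.

Type E8, Milnor number mu = 8.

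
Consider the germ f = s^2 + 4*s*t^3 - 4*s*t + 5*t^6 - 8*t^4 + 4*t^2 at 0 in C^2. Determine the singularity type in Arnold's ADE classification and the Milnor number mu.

Type A_{5}, Milnor number mu = 5.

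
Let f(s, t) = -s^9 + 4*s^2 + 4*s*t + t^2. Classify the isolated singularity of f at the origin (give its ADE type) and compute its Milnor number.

Type A_8, Milnor number mu = 8.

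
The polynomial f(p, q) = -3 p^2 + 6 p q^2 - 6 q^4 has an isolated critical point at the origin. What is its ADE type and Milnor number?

The Hessian of f at 0 is [[-6, 0], [0, 0]] with rank 1, so corank 1. A Groebner basis of the Jacobian ideal J(f) in C{p,q} is {p^2, p*q, -p + q^2}; counting standard monomials gives mu = 3. Corank 1: A-series; mu = 3 gives A_3.

Type A_{3}, Milnor number mu = 3.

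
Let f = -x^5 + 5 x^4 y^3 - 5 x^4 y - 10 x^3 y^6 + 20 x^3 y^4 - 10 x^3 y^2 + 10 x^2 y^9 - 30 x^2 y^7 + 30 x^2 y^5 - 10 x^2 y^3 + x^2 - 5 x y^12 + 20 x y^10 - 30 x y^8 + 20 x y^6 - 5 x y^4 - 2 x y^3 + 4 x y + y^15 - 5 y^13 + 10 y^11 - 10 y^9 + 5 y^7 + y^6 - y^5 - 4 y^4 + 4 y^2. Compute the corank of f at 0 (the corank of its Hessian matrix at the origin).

Hessian at 0 has rank 1.

1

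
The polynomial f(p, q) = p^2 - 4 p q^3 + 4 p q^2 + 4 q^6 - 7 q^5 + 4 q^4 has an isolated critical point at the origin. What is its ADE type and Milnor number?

Type A4, Milnor number mu = 4.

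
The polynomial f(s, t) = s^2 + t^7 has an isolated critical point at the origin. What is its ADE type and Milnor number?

Type A_{6}, Milnor number mu = 6.

The Hessian of f at 0 has rank 1. Corank 1: A-series; mu = 6 gives A_6.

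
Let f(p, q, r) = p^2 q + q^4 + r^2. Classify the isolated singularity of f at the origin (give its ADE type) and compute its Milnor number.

Type D_{5}, Milnor number mu = 5.

The Hessian of f at 0 is [[0, 0, 0], [0, 0, 0], [0, 0, 2]] with rank 1, so corank 2. A Groebner basis of the Jacobian ideal J(f) in C{p,q,r} is {p^3, p^2/4 + q^3, p*q, r}; counting standard monomials gives mu = 5. Corank 2; j^3 = p^2*q has shape L^2 M (L != M), so D-series; mu = 5 gives D_5.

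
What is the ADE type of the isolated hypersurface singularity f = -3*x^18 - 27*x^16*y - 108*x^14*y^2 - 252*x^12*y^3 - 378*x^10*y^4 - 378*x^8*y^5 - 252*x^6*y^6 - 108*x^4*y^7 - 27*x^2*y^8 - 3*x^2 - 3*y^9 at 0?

A_8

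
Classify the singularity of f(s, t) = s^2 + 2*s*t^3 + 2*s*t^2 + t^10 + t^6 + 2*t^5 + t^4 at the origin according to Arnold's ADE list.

A_{9}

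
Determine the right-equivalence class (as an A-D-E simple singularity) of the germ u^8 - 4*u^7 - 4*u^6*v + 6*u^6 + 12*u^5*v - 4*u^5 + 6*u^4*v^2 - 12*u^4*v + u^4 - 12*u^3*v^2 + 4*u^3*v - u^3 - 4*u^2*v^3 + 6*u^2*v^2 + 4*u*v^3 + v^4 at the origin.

The Hessian of f at 0 is [[0, 0], [0, 0]] with rank 0, so corank 2. A Groebner basis of the Jacobian ideal J(f) in C{u,v} is {v^4, u*v^2 + v^3/3, u^2}; counting standard monomials gives mu = 6. Corank 2; j^3 = -u^3 is a perfect cube, so E-series; the 4-jet and mu = 6 give E_6.

E6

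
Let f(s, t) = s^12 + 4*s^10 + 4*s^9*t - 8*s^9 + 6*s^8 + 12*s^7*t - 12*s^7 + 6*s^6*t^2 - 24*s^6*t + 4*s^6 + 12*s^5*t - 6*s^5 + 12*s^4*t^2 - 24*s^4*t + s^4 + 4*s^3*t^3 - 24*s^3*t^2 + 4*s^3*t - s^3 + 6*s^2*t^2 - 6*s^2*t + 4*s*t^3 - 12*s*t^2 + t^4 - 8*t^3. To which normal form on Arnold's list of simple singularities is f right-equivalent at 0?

The Hessian of f at 0 has rank 0. Corank 2; j^3 = -(s + 2*t)^3 is a perfect cube, so E-series; the 4-jet and mu = 6 give E_6.

E6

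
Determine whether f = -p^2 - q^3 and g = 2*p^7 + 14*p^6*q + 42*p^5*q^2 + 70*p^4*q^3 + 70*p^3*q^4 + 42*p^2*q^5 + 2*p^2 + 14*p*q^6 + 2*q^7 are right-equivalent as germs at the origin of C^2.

The Hessian of f at 0 has rank 1. Corank 1: A-series; mu = 2 gives A_2. The Hessian of g at 0 has rank 1. Corank 1: A-series; mu = 6 gives A_6. f is A_2 but g is A_6, hence not right-equivalent.

No.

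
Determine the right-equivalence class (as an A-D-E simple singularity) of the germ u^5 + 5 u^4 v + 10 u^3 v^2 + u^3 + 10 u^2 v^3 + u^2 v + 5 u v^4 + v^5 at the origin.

The Hessian of f at 0 is [[0, 0], [0, 0]] with rank 0, so corank 2. A Groebner basis of the Jacobian ideal J(f) in C{u,v} is {-u*v/5 + v^4, u*v^2, u^2 + u*v}; counting standard monomials gives mu = 6. Corank 2; j^3 = u^2*(u + v) has shape L^2 M (L != M), so D-series; mu = 6 gives D_6.

D_6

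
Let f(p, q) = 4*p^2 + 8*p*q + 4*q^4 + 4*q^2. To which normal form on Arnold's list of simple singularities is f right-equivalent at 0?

A3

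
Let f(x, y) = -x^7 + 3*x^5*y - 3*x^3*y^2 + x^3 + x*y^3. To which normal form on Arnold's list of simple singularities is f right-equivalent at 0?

E_7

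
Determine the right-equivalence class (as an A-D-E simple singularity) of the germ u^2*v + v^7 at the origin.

D8

The Hessian of f at 0 is [[0, 0], [0, 0]] with rank 0, so corank 2. A Groebner basis of the Jacobian ideal J(f) in C{u,v} is {u^2/7 + v^6, u^3, u*v}; counting standard monomials gives mu = 8. Corank 2; j^3 = u^2*v has shape L^2 M (L != M), so D-series; mu = 8 gives D_8.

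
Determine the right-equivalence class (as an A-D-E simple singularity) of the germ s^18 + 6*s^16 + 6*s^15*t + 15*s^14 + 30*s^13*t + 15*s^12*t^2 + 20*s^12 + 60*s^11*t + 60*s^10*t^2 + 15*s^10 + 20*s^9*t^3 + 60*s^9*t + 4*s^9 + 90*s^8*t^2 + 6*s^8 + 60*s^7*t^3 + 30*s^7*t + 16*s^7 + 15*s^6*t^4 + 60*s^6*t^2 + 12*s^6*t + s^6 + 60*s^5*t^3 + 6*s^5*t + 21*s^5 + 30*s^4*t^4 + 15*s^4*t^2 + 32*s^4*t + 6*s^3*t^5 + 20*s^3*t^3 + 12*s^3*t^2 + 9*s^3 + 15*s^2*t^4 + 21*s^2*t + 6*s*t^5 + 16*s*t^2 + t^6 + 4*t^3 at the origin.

D7

The Hessian of f at 0 is [[0, 0], [0, 0]] with rank 0, so corank 2. A Groebner basis of the Jacobian ideal J(f) in C{s,t} is {-243*s^2/16 - 405*s*t/16 + t^4 - 81*t^2/8, s^3 + 96*s^2 + 128*s*t + 8*t^3/27 + 128*t^2/3, s^2*t - 96*s^2 - 128*s*t - 4*t^3/9 - 128*t^2/3, 72*s^2 + s*t^2 + 96*s*t + 2*t^3/3 + 32*t^2}; counting standard monomials gives mu = 7. Corank 2; j^3 = (s + t)*(3*s + 2*t)^2 has shape L^2 M (L != M), so D-series; mu = 7 gives D_7.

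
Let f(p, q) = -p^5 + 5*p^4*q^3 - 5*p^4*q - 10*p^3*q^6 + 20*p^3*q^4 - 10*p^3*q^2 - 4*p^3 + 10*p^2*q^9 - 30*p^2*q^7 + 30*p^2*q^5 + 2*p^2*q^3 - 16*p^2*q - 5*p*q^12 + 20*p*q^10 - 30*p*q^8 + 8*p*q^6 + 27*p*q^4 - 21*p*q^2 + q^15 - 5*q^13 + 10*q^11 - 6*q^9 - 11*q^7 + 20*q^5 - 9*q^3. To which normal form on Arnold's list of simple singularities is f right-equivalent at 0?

D_{6}

The Hessian of f at 0 has rank 0. Corank 2; j^3 = -(p + q)*(2*p + 3*q)^2 has shape L^2 M (L != M), so D-series; mu = 6 gives D_6.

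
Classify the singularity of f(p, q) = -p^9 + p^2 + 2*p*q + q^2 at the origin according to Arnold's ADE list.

A8

The Hessian of f at 0 has rank 1. Corank 1: A-series; mu = 8 gives A_8.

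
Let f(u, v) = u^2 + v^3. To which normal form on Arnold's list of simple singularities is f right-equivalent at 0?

A2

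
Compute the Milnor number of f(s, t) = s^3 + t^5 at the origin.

8

The Hessian of f at 0 has rank 0. Corank 2; j^3 = s^3 is a perfect cube, so E-series; the 5-jet and mu = 8 give E_8.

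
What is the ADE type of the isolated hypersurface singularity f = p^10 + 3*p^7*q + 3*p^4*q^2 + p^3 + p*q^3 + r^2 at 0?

The Hessian of f at 0 has rank 1. Corank 2; j^3 = p^3 is a perfect cube, so E-series; the 4-jet and mu = 7 give E_7.

E7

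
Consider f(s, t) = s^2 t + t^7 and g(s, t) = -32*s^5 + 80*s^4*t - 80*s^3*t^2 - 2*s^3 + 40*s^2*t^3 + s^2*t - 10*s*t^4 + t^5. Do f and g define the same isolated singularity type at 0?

The Hessian of f at 0 has rank 0. Corank 2; j^3 = s^2*t has shape L^2 M (L != M), so D-series; mu = 8 gives D_8. The Hessian of g at 0 has rank 0. Corank 2; j^3 = -s^2*(2*s - t) has shape L^2 M (L != M), so D-series; mu = 6 gives D_6. f is D_8 but g is D_6, hence not right-equivalent.

No.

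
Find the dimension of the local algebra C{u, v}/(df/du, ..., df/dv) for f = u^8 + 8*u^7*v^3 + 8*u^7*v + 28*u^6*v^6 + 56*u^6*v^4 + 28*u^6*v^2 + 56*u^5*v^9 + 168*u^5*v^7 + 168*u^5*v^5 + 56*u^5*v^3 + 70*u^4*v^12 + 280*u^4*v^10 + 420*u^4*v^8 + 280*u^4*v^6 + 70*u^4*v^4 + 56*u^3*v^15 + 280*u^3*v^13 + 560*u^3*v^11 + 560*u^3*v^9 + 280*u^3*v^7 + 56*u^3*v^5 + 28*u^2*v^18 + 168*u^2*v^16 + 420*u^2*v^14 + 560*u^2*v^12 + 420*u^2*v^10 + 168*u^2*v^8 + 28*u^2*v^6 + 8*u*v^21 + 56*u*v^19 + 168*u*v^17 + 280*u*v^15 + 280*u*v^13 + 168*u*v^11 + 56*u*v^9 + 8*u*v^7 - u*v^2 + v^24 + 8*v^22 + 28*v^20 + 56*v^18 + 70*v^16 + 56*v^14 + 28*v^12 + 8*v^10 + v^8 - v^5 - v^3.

The Hessian of f at 0 has rank 0. Corank 2; j^3 = -v^2*(u + v) has shape L^2 M (L != M), so D-series; mu = 9 gives D_9.

9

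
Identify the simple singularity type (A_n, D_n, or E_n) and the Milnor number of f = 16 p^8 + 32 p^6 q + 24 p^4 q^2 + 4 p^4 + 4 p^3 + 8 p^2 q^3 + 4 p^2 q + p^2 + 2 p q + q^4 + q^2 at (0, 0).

Type A_{3}, Milnor number mu = 3.

The Hessian of f at 0 is [[2, 2], [2, 2]] with rank 1, so corank 1. A Groebner basis of the Jacobian ideal J(f) in C{p,q} is {p^2 + p/2 + q/2, p*q - p/2 - q/2, p/2 + q^2 + q/2}; counting standard monomials gives mu = 3. Corank 1: A-series; mu = 3 gives A_3.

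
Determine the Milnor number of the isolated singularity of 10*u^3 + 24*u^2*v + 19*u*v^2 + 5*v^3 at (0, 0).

4

The Hessian of f at 0 has rank 0. Corank 2; j^3 = (u + v)*(10*u^2 + 14*u*v + 5*v^2) splits into three distinct lines over C (the quadratic factor has nonzero discriminant), so D_4.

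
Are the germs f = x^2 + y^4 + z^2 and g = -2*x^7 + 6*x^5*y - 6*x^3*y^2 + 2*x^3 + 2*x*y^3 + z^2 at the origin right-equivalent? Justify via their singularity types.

No.

The Hessian of f at 0 is [[2, 0, 0], [0, 0, 0], [0, 0, 2]] with rank 2, so corank 1. A Groebner basis of the Jacobian ideal J(f) in C{x,y,z} is {y^3, x, z}; counting standard monomials gives mu = 3. Corank 1: A-series; mu = 3 gives A_3. The Hessian of g at 0 is [[0, 0, 0], [0, 0, 0], [0, 0, 2]] with rank 1, so corank 2. A Groebner basis of the Jacobian ideal J(g) in C{x,y,z} is {x^3, x*y^2, 3*x^2 + y^3, z}; counting standard monomials gives mu = 7. Corank 2; j^3 = 2*x^3 is a perfect cube, so E-series; the 4-jet and mu = 7 give E_7. f is A_3 but g is E_7, hence not right-equivalent.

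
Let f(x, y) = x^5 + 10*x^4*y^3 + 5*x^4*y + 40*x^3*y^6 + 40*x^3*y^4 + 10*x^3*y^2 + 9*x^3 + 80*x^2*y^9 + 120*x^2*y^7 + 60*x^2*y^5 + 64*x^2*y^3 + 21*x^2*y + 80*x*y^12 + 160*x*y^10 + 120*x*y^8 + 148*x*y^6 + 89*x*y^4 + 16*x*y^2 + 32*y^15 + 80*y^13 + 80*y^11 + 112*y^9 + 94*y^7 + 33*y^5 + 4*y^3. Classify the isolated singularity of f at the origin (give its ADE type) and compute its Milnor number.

Type D_{6}, Milnor number mu = 6.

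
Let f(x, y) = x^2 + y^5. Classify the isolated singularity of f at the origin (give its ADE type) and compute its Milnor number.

The Hessian of f at 0 is [[2, 0], [0, 0]] with rank 1, so corank 1. A Groebner basis of the Jacobian ideal J(f) in C{x,y} is {y^4, x}; counting standard monomials gives mu = 4. Corank 1: A-series; mu = 4 gives A_4.

Type A_4, Milnor number mu = 4.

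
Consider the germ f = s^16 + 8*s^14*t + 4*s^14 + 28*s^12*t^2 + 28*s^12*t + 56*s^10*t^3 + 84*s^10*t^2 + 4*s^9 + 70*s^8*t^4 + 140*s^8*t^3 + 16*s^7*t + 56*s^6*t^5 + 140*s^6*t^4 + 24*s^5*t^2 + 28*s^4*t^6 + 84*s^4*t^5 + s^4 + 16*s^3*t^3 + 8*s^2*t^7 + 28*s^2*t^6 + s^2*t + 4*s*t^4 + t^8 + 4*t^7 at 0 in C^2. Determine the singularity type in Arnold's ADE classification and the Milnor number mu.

Type D_{9}, Milnor number mu = 9.

The Hessian of f at 0 has rank 0. Corank 2; j^3 = s^2*t has shape L^2 M (L != M), so D-series; mu = 9 gives D_9.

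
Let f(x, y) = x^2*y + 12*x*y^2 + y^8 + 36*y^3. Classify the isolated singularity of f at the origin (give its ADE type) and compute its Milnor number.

Type D_9, Milnor number mu = 9.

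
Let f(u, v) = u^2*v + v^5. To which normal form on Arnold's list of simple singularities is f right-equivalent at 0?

D_{6}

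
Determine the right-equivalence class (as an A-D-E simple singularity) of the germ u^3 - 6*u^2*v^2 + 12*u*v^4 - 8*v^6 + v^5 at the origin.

E8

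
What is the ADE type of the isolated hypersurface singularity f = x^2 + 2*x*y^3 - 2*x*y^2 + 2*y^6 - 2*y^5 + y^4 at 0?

The Hessian of f at 0 has rank 1. Corank 1: A-series; mu = 5 gives A_5.

A5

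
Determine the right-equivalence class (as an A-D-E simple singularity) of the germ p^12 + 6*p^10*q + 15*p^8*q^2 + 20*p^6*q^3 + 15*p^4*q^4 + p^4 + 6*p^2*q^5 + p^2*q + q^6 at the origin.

D_7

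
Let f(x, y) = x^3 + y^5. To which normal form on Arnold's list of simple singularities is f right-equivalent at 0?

E_{8}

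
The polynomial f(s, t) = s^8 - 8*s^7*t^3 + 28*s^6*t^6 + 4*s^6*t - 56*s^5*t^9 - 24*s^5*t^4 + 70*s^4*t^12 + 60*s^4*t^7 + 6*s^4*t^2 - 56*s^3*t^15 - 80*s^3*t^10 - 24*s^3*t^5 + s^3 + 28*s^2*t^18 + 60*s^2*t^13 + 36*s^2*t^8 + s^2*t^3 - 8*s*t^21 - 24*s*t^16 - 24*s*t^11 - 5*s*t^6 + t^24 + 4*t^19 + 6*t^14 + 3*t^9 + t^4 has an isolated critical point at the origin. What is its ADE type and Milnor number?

Type E_{6}, Milnor number mu = 6.

The Hessian of f at 0 is [[0, 0], [0, 0]] with rank 0, so corank 2. A Groebner basis of the Jacobian ideal J(f) in C{s,t} is {t^3, s^2}; counting standard monomials gives mu = 6. Corank 2; j^3 = s^3 is a perfect cube, so E-series; the 4-jet and mu = 6 give E_6.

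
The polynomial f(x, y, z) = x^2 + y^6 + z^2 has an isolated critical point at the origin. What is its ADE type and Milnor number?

The Hessian of f at 0 has rank 2. Corank 1: A-series; mu = 5 gives A_5.

Type A5, Milnor number mu = 5.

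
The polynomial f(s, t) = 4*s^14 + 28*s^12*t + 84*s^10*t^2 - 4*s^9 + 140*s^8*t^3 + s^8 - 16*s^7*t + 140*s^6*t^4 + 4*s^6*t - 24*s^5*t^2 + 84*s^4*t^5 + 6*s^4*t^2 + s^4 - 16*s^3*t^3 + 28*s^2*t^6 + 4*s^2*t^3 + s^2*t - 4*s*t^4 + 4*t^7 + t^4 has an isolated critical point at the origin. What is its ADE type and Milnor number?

The Hessian of f at 0 is [[0, 0], [0, 0]] with rank 0, so corank 2. A Groebner basis of the Jacobian ideal J(f) in C{s,t} is {s^3, s^2/4 + t^3, s*t}; counting standard monomials gives mu = 5. Corank 2; j^3 = s^2*t has shape L^2 M (L != M), so D-series; mu = 5 gives D_5.

Type D_5, Milnor number mu = 5.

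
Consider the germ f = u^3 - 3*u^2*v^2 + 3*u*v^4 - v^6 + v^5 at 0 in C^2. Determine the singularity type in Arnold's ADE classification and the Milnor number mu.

The Hessian of f at 0 has rank 0. Corank 2; j^3 = u^3 is a perfect cube, so E-series; the 5-jet and mu = 8 give E_8.

Type E_{8}, Milnor number mu = 8.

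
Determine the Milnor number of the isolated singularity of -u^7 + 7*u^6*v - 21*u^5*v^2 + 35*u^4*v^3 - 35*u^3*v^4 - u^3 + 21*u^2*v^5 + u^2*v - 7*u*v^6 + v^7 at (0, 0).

8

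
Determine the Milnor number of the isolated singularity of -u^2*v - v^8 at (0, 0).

9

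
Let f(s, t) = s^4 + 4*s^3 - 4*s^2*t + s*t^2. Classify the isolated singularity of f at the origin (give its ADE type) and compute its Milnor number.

The Hessian of f at 0 has rank 0. Corank 2; j^3 = s*(2*s - t)^2 has shape L^2 M (L != M), so D-series; mu = 5 gives D_5.

Type D5, Milnor number mu = 5.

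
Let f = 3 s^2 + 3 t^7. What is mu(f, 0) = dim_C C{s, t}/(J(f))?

6

The Hessian of f at 0 has rank 1. Corank 1: A-series; mu = 6 gives A_6.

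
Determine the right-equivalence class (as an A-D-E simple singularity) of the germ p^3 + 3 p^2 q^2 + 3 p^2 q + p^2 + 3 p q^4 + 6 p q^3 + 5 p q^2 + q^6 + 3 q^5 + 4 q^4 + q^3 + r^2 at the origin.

A_{2}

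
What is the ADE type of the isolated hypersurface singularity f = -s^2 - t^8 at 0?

A_7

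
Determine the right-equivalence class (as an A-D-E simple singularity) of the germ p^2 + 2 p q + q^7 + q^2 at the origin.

The Hessian of f at 0 has rank 1. Corank 1: A-series; mu = 6 gives A_6.

A_{6}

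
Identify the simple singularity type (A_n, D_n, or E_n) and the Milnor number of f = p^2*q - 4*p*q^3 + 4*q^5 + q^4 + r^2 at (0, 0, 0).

Type D_5, Milnor number mu = 5.

The Hessian of f at 0 has rank 1. Corank 2; j^3 = p^2*q has shape L^2 M (L != M), so D-series; mu = 5 gives D_5.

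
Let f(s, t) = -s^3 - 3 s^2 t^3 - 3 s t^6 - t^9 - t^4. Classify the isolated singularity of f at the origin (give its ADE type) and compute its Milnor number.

Type E6, Milnor number mu = 6.

The Hessian of f at 0 is [[0, 0], [0, 0]] with rank 0, so corank 2. A Groebner basis of the Jacobian ideal J(f) in C{s,t} is {t^3, s^2}; counting standard monomials gives mu = 6. Corank 2; j^3 = -s^3 is a perfect cube, so E-series; the 4-jet and mu = 6 give E_6.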